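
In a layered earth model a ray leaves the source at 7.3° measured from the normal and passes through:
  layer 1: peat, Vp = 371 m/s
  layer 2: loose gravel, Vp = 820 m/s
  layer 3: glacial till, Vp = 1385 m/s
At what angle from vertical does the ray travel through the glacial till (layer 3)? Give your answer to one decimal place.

28.3°

Snell's law across each interface conserves sin θ / V, so sin θ_3 = V_3·sin θ₁/V₁.
sin θ_3 = 1385 × sin 7.3° / 371 = 0.4744.
θ_3 = arcsin 0.4744 = 28.32°.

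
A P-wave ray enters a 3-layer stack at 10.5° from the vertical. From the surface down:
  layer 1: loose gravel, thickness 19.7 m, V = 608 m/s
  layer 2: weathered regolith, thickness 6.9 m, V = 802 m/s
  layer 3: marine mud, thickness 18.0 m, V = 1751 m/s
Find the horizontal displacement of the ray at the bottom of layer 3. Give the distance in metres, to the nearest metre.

Apply Snell's law at each interface; in layer i the horizontal offset is hᵢ·tan θᵢ.
Layer 1: θ = 10.50°; offset = 19.7·tan 10.50° = 3.651 m.
Layer 2: sin θ = 802·sin 10.5°/608 = 0.2404, θ = 13.91°; offset = 6.9·tan 13.91° = 1.709 m.
Layer 3: sin θ = 1751·sin 10.5°/608 = 0.5248, θ = 31.66°; offset = 18.0·tan 31.66° = 11.098 m.
Total horizontal offset = 16.458 m.

16 m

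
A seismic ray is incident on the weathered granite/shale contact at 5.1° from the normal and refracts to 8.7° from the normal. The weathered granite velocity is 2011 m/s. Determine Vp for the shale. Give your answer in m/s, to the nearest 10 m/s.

3420 m/s

sin 5.1° = 0.0889; sin 8.7° = 0.1513.
V₂ = V₁·(sin θ₂/sin θ₁) = 2011·(0.1513/0.0889) = 3421.88 m/s.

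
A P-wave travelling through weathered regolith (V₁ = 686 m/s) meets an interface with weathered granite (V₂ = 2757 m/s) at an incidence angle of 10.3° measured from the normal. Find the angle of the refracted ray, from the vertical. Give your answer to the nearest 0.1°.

45.9°

sin θ₁/V₁ = sin θ₂/V₂ ⇒ sin θ₂ = 2757·sin 10.3°/686 = 2757·0.1788/686 = 0.7186.
θ₂ = arcsin 0.7186 = 45.94° from the normal.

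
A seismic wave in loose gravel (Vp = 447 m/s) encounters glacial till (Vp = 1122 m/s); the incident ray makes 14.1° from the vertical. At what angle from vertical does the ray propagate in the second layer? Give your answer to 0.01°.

37.70°

Snell's law: sin θ₂ = (V₂/V₁)·sin θ₁ = (1122/447)·sin 14.1° = 0.6115.
θ₂ = arcsin 0.6115 = 37.70° from the normal.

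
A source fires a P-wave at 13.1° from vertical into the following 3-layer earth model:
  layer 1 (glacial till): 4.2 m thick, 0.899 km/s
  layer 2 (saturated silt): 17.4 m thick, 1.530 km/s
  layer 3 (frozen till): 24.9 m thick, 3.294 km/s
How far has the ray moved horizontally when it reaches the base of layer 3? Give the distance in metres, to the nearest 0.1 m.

45.4 m

p = sin θ₁/V₁ = sin 13.1°/0.899 = 2.5211e-01 s/km is conserved through the stack.
Layer 1: θ = 13.10°; offset = 4.2·tan 13.10° = 0.977 m.
Layer 2: sin θ = p·1.530 = 0.3857 → θ = 22.69°; offset = 17.4·tan 22.69° = 7.275 m.
Layer 3: sin θ = p·3.294 = 0.8305 → θ = 56.15°; offset = 24.9·tan 56.15° = 37.120 m.
Σ offsets = 45.373 m.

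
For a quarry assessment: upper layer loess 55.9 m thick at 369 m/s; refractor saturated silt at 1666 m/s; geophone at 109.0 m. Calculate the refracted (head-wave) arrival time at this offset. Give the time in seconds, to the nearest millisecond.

t = x/V₂ + 2h·√(V₂²−V₁²)/(V₁V₂).
√(V₂²−V₁²) = √(1666²−369²) = 1624.6 m/s; delay term = 2·55.9·1624.6/(369·1666) = 0.29546 s.
t = 109.0/1666 + 0.29546 = 0.36088 s.

0.361 s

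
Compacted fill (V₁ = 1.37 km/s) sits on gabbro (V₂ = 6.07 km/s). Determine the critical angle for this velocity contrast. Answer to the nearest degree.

13°

At critical incidence the refracted ray runs along the interface (θ₂ = 90°), so sin θ_c = V₁/V₂.
θ_c = arcsin(1.37/6.07) = arcsin 0.2257 = 13.04°.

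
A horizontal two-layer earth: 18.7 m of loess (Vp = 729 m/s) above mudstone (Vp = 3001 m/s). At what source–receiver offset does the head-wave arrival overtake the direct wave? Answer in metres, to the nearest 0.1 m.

x_cross = 2h·√((V₂+V₁)/(V₂−V₁)).
(V₂+V₁)/(V₂−V₁) = (3001+729)/(3001−729) = 1.6417; √ = 1.2813.
x_cross = 2·18.7·1.2813 = 47.92 m.

47.9 m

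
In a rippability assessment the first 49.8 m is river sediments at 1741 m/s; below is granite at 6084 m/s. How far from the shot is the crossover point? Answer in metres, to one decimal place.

133.7 m

x_cross = 2h·√((V₂+V₁)/(V₂−V₁)).
(V₂+V₁)/(V₂−V₁) = (6084+1741)/(6084−1741) = 1.8017; √ = 1.3423.
x_cross = 2·49.8·1.3423 = 133.69 m.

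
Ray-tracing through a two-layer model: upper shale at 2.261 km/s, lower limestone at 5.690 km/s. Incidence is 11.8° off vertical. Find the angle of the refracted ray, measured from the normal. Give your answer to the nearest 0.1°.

sin θ₁/V₁ = sin θ₂/V₂ ⇒ sin θ₂ = 5.690·sin 11.8°/2.261 = 5.690·0.2045/2.261 = 0.5146.
θ₂ = arcsin 0.5146 = 30.97° from the normal.

31.0°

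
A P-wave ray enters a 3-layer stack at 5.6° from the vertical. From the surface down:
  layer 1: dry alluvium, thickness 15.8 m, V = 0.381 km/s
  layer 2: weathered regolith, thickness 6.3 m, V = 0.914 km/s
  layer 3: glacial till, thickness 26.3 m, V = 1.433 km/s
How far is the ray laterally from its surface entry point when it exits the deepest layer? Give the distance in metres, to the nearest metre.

Apply Snell's law at each interface; in layer i the horizontal offset is hᵢ·tan θᵢ.
Layer 1: θ = 5.60°; offset = 15.8·tan 5.60° = 1.549 m.
Layer 2: sin θ = 0.914·sin 5.6°/0.381 = 0.2341, θ = 13.54°; offset = 6.3·tan 13.54° = 1.517 m.
Layer 3: sin θ = 1.433·sin 5.6°/0.381 = 0.3670, θ = 21.53°; offset = 26.3·tan 21.53° = 10.377 m.
Total horizontal offset = 13.443 m.

13 m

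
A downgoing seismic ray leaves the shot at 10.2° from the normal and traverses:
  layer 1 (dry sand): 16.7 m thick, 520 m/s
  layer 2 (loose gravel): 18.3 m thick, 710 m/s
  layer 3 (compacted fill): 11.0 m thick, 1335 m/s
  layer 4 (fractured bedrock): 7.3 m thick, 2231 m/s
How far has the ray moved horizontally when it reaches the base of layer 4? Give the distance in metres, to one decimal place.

Ray parameter p = sin 10.2° / 520 m/s = 3.4055e-04 s/m.
Layer 1: θ = 10.20°; offset = 16.7·tan 10.20° = 3.005 m.
Layer 2: sin θ = p·710 = 0.2418 → θ = 13.99°; offset = 18.3·tan 13.99° = 4.560 m.
Layer 3: sin θ = p·1335 = 0.4546 → θ = 27.04°; offset = 11.0·tan 27.04° = 5.615 m.
Layer 4: sin θ = p·2231 = 0.7598 → θ = 49.44°; offset = 7.3·tan 49.44° = 8.530 m.
Total horizontal offset = 21.710 m.

21.7 m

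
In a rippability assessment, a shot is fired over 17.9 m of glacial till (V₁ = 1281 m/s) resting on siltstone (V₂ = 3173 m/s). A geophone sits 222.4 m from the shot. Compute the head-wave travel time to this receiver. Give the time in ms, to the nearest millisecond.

t = x/V₂ + 2h·√(V₂²−V₁²)/(V₁V₂).
√(V₂²−V₁²) = √(3173²−1281²) = 2902.9 m/s; delay term = 2·17.9·2902.9/(1281·3173) = 0.02557 s.
t = 222.4/3173 + 0.02557 = 0.09566 s.

96 ms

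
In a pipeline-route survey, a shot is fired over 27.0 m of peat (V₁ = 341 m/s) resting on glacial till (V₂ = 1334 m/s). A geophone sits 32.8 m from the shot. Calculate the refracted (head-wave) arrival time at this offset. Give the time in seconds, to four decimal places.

t = x/V₂ + 2h·√(V₂²−V₁²)/(V₁V₂).
√(V₂²−V₁²) = √(1334²−341²) = 1289.7 m/s; delay term = 2·27.0·1289.7/(341·1334) = 0.15310 s.
t = 32.8/1334 + 0.15310 = 0.17768 s.

0.1777 s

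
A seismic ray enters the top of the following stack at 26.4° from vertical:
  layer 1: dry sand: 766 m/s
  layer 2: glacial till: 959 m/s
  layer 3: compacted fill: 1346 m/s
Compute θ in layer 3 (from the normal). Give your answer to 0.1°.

Ray parameter p = sin 26.4° / 766 = 5.8046e-04 s/m.
sin θ_3 = p·V_3 = 5.8046e-04 × 1346 = 0.7813.
θ_3 = arcsin 0.7813 = 51.38°.

51.4°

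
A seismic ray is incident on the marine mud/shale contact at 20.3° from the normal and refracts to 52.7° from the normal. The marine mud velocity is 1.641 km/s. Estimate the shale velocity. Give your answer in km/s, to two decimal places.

3.76 km/s

sin 20.3° = 0.3469; sin 52.7° = 0.7955.
V₂ = V₁·(sin θ₂/sin θ₁) = 1.641·(0.7955/0.3469) = 3.76 km/s.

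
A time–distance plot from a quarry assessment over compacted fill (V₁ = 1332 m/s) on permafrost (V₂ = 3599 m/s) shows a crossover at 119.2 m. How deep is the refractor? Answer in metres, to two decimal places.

x_cross = 2h·√((V₂+V₁)/(V₂−V₁)) → h = x_cross / (2·√((V₂+V₁)/(V₂−V₁))).
√((V₂+V₁)/(V₂−V₁)) = √((3599+1332)/(3599−1332)) = 1.4748.
h = 119.2 / (2·1.4748) = 40.41 m.

40.41 m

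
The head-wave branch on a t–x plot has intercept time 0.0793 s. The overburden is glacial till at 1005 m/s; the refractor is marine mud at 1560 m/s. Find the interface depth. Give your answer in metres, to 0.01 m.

θ_c = arcsin(1005/1560) = 40.11°; cos θ_c = 0.7648.
tᵢ = 2h cos θ_c/V₁ ⇒ h = tᵢ·V₁/(2 cos θ_c) = 0.0793·1005/(2·0.7648) = 52.10 m.

52.10 m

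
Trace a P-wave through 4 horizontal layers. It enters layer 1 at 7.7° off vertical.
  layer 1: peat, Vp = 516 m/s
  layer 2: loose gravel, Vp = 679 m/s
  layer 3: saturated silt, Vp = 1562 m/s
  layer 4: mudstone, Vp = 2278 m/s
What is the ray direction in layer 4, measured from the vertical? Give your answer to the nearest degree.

Snell's law across each interface conserves sin θ / V, so sin θ_4 = V_4·sin θ₁/V₁.
sin θ_4 = 2278 × sin 7.7° / 516 = 0.5915.
θ_4 = 36.26° from the vertical.

36°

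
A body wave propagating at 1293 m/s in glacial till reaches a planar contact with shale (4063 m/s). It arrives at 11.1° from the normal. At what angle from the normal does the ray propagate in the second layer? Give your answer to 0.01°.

sin θ₁/V₁ = sin θ₂/V₂ ⇒ sin θ₂ = 4063·sin 11.1°/1293 = 4063·0.1925/1293 = 0.6050.
θ₂ = arcsin 0.6050 = 37.23° from the normal.

37.23°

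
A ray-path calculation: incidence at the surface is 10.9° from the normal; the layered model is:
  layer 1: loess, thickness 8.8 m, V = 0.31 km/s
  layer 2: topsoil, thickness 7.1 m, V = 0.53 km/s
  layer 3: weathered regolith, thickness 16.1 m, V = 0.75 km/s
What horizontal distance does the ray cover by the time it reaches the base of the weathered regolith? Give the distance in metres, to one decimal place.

Apply Snell's law at each interface; in layer i the horizontal offset is hᵢ·tan θᵢ.
Layer 1: θ = 10.90°; offset = 8.8·tan 10.90° = 1.695 m.
Layer 2: sin θ = 0.53·sin 10.9°/0.31 = 0.3233, θ = 18.86°; offset = 7.1·tan 18.86° = 2.426 m.
Layer 3: sin θ = 0.75·sin 10.9°/0.31 = 0.4575, θ = 27.23°; offset = 16.1·tan 27.23° = 8.283 m.
Σ offsets = 12.403 m.

12.4 m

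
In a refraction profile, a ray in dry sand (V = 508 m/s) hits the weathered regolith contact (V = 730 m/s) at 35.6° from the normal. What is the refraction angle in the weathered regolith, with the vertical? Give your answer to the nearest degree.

Snell's law: sin θ₂ = (V₂/V₁)·sin θ₁ = (730/508)·sin 35.6° = 0.8365.
θ₂ = sin⁻¹(0.8365) = 56.77° (from vertical).

57°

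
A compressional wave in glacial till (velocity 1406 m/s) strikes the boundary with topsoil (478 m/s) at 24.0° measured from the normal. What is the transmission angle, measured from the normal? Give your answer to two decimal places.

7.95°

Snell's law: sin θ₂ = (V₂/V₁)·sin θ₁ = (478/1406)·sin 24.0° = 0.1383.
θ₂ = sin⁻¹(0.1383) = 7.95° (from vertical).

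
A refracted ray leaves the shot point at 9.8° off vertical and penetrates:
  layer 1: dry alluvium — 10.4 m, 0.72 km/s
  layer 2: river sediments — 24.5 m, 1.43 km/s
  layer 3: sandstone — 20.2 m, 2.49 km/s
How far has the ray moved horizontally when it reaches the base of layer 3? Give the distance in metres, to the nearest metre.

25 m

Apply Snell's law at each interface; in layer i the horizontal offset is hᵢ·tan θᵢ.
Layer 1: θ = 9.80°; offset = 10.4·tan 9.80° = 1.796 m.
Layer 2: sin θ = 1.43·sin 9.8°/0.72 = 0.3381, θ = 19.76°; offset = 24.5·tan 19.76° = 8.800 m.
Layer 3: sin θ = 2.49·sin 9.8°/0.72 = 0.5886, θ = 36.06°; offset = 20.2·tan 36.06° = 14.709 m.
Summing the layer offsets gives 25.306 m.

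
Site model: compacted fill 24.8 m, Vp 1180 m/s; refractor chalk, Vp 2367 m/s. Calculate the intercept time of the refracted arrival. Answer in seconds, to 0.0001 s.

0.0364 s

tᵢ = 2h·√(V₂²−V₁²)/(V₁V₂).
√(V₂²−V₁²) = √(2367²−1180²) = 2051.9 m/s.
tᵢ = 2·24.8·2051.9/(1180·2367) = 0.03644 s.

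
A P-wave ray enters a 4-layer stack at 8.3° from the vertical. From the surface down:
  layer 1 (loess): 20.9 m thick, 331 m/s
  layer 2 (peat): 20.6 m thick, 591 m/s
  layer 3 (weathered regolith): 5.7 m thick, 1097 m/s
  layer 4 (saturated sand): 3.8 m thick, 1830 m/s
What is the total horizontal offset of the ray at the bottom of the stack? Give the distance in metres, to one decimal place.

16.7 m

Apply Snell's law at each interface; in layer i the horizontal offset is hᵢ·tan θᵢ.
Layer 1: θ = 8.30°; offset = 20.9·tan 8.30° = 3.049 m.
Layer 2: sin θ = 591·sin 8.3°/331 = 0.2577, θ = 14.94°; offset = 20.6·tan 14.94° = 5.495 m.
Layer 3: sin θ = 1097·sin 8.3°/331 = 0.4784, θ = 28.58°; offset = 5.7·tan 28.58° = 3.105 m.
Layer 4: sin θ = 1830·sin 8.3°/331 = 0.7981, θ = 52.95°; offset = 3.8·tan 52.95° = 5.033 m.
Total horizontal offset = 16.683 m.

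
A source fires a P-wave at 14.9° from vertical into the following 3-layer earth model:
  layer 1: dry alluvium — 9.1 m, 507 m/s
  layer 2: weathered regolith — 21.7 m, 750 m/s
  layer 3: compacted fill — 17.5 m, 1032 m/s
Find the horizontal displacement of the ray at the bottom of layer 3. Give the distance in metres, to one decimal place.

p = sin θ₁/V₁ = sin 14.9°/507 = 5.0717e-04 s/m is conserved through the stack.
Layer 1: θ = 14.90°; offset = 9.1·tan 14.90° = 2.421 m.
Layer 2: sin θ = p·750 = 0.3804 → θ = 22.36°; offset = 21.7·tan 22.36° = 8.925 m.
Layer 3: sin θ = p·1032 = 0.5234 → θ = 31.56°; offset = 17.5·tan 31.56° = 10.749 m.
Summing the layer offsets gives 22.096 m.

22.1 m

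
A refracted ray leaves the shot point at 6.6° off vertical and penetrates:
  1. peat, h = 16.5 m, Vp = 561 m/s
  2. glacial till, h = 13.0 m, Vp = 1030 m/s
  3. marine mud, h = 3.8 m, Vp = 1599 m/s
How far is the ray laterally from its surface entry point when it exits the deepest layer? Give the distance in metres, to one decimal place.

Apply Snell's law at each interface; in layer i the horizontal offset is hᵢ·tan θᵢ.
Layer 1: θ = 6.60°; offset = 16.5·tan 6.60° = 1.909 m.
Layer 2: sin θ = 1030·sin 6.6°/561 = 0.2110, θ = 12.18°; offset = 13.0·tan 12.18° = 2.807 m.
Layer 3: sin θ = 1599·sin 6.6°/561 = 0.3276, θ = 19.12°; offset = 3.8·tan 19.12° = 1.318 m.
Summing the layer offsets gives 6.033 m.

6.0 m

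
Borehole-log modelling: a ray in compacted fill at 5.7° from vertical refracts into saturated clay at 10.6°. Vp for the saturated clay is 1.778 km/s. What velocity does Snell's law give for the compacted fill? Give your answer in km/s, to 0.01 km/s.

sin 5.7° = 0.0993; sin 10.6° = 0.1840.
V₁ = V₂·(sin θ₁/sin θ₂) = 1.778·(0.0993/0.1840) = 0.96 km/s.

0.96 km/s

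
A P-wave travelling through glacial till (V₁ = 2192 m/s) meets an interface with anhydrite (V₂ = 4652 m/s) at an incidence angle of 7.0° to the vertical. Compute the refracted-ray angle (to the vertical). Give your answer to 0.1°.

sin θ₁/V₁ = sin θ₂/V₂ ⇒ sin θ₂ = 4652·sin 7.0°/2192 = 4652·0.1219/2192 = 0.2586.
θ₂ = sin⁻¹(0.2586) = 14.99° (from vertical).

15.0°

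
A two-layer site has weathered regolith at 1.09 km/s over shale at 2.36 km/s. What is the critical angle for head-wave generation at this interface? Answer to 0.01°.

At critical incidence the refracted ray runs along the interface (θ₂ = 90°), so sin θ_c = V₁/V₂.
θ_c = arcsin(1.09/2.36) = arcsin 0.4619 = 27.51°.

27.51°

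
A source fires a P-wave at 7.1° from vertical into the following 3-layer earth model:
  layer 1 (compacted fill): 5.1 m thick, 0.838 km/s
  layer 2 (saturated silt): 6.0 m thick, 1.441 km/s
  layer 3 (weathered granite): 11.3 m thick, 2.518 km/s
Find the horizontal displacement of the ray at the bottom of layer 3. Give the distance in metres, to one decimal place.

6.5 m

Apply Snell's law at each interface; in layer i the horizontal offset is hᵢ·tan θᵢ.
Layer 1: θ = 7.10°; offset = 5.1·tan 7.10° = 0.635 m.
Layer 2: sin θ = 1.441·sin 7.1°/0.838 = 0.2125, θ = 12.27°; offset = 6.0·tan 12.27° = 1.305 m.
Layer 3: sin θ = 2.518·sin 7.1°/0.838 = 0.3714, θ = 21.80°; offset = 11.3·tan 21.80° = 4.520 m.
Σ offsets = 6.460 m.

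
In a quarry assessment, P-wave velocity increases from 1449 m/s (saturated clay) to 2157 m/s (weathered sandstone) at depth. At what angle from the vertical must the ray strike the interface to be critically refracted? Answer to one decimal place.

42.2°

Critical incidence: sin θ_c = V₁/V₂ = 1449/2157 = 0.6718.
θ_c = arcsin 0.6718 = 42.20°.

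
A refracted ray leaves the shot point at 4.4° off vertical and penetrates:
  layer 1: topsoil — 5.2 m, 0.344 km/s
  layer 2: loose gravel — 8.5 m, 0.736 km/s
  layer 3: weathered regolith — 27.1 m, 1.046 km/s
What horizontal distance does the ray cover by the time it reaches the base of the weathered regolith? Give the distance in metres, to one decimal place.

8.3 m

Ray parameter p = sin 4.4° / 0.344 km/s = 2.2302e-01 s/km.
Layer 1: θ = 4.40°; offset = 5.2·tan 4.40° = 0.400 m.
Layer 2: sin θ = p·0.736 = 0.1641 → θ = 9.45°; offset = 8.5·tan 9.45° = 1.414 m.
Layer 3: sin θ = p·1.046 = 0.2333 → θ = 13.49°; offset = 27.1·tan 13.49° = 6.501 m.
Total horizontal offset = 8.316 m.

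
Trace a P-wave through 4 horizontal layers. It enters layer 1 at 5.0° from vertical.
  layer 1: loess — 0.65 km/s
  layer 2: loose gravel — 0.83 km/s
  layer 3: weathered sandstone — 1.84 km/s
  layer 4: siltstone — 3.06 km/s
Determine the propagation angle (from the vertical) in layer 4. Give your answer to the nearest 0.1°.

Ray parameter p = sin 5.0° / 0.65 = 1.3409e-01 s/km.
sin θ_4 = p·V_4 = 1.3409e-01 × 3.06 = 0.4103.
θ_4 = 24.22° from the vertical.

24.2°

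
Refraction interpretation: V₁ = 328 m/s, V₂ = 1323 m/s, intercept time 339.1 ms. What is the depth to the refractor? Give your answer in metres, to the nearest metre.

h = tᵢ·V₁·V₂ / (2·√(V₂²−V₁²)).
√(V₂²−V₁²) = √(1323² − 328²) = 1281.7 m/s.
h = 0.3391 s × 328 × 1323 / (2 × 1281.7) = 57.40 m.

57 m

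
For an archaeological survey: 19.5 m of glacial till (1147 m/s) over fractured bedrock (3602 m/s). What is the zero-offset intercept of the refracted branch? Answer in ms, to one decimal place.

θ_c = arcsin(V₁/V₂) = arcsin(1147/3602) = 18.57°; cos θ_c = 0.9479.
tᵢ = 2h·cos θ_c / V₁ = 2·19.5·0.9479 / 1147 = 0.03223 s.

32.2 ms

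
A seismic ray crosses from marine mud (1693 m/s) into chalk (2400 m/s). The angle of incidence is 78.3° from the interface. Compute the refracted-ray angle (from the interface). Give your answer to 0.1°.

73.3°

Convert to the normal: θ₁ = 90° − 78.3° = 11.7°.
Snell's law: sin θ₂ = (V₂/V₁)·sin θ₁ = (2400/1693)·sin 11.7° = 0.2875.
θ₂ = arcsin 0.2875 = 16.71° from the normal.
From the interface: 90° − 16.71° = 73.29°.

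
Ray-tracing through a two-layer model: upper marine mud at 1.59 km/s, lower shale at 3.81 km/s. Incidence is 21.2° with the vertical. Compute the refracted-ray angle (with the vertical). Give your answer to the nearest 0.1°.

sin θ₁/V₁ = sin θ₂/V₂ ⇒ sin θ₂ = 3.81·sin 21.2°/1.59 = 3.81·0.3616/1.59 = 0.8665.
θ₂ = sin⁻¹(0.8665) = 60.06° (from vertical).

60.1°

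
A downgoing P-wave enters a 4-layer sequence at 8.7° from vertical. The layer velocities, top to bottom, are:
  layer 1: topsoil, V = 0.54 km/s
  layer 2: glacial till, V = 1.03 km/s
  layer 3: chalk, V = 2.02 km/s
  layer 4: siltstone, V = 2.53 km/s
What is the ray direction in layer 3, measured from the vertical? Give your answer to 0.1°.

Ray parameter p = sin 8.7° / 0.54 = 2.8011e-01 s/km.
sin θ_3 = p·V_3 = 2.8011e-01 × 2.02 = 0.5658.
θ_3 = arcsin 0.5658 = 34.46°.

34.5°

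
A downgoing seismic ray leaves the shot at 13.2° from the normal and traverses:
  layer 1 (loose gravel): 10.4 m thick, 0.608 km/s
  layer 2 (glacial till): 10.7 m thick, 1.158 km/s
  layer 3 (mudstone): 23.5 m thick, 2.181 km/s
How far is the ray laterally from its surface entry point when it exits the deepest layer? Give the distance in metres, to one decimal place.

Ray parameter p = sin 13.2° / 0.608 km/s = 3.7558e-01 s/km.
Layer 1: θ = 13.20°; offset = 10.4·tan 13.20° = 2.439 m.
Layer 2: sin θ = p·1.158 = 0.4349 → θ = 25.78°; offset = 10.7·tan 25.78° = 5.168 m.
Layer 3: sin θ = p·2.181 = 0.8191 → θ = 55.00°; offset = 23.5·tan 55.00° = 33.559 m.
Total horizontal offset = 41.166 m.

41.2 m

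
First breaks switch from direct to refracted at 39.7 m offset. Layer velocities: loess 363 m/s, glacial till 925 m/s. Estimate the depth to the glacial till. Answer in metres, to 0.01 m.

h = (x_cross/2)·√((V₂−V₁)/(V₂+V₁)).
(V₂−V₁)/(V₂+V₁) = (925−363)/(925+363) = 0.4363; √ = 0.6606.
h = (39.7/2)·0.6606 = 13.11 m.

13.11 m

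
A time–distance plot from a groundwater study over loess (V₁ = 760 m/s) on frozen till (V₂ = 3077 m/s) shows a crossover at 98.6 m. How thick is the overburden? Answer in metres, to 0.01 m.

38.31 m

h = (x_cross/2)·√((V₂−V₁)/(V₂+V₁)).
(V₂−V₁)/(V₂+V₁) = (3077−760)/(3077+760) = 0.6039; √ = 0.7771.
h = (98.6/2)·0.7771 = 38.31 m.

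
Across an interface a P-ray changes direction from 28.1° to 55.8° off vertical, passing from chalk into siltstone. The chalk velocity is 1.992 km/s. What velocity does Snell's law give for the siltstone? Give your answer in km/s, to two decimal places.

3.50 km/s

Snell's law: sin 28.1°/V₁ = sin 55.8°/V₂.
V₂ = V₁·sin 55.8°/sin 28.1° = 1.992 × 1.7560 = 3.50 km/s.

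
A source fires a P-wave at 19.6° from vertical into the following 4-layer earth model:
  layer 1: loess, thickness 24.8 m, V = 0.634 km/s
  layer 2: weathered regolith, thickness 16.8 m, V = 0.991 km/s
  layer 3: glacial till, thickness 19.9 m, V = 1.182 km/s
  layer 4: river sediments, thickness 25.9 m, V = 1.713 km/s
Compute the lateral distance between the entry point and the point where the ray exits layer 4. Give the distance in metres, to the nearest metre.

91 m

Apply Snell's law at each interface; in layer i the horizontal offset is hᵢ·tan θᵢ.
Layer 1: θ = 19.60°; offset = 24.8·tan 19.60° = 8.831 m.
Layer 2: sin θ = 0.991·sin 19.6°/0.634 = 0.5243, θ = 31.62°; offset = 16.8·tan 31.62° = 10.345 m.
Layer 3: sin θ = 1.182·sin 19.6°/0.634 = 0.6254, θ = 38.71°; offset = 19.9·tan 38.71° = 15.950 m.
Layer 4: sin θ = 1.713·sin 19.6°/0.634 = 0.9064, θ = 65.01°; offset = 25.9·tan 65.01° = 55.559 m.
Summing the layer offsets gives 90.684 m.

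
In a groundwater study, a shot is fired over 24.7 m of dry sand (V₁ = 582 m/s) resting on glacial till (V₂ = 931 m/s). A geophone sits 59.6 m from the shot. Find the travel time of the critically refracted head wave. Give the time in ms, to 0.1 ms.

130.3 ms

θ_c = arcsin(V₁/V₂) = arcsin(582/931) = 38.69°, cos θ_c = 0.7805.
Intercept time tᵢ = 2h cos θ_c / V₁ = 2·24.7·0.7805/582 = 0.06625 s.
t = x/V₂ + tᵢ = 59.6/931 + 0.06625 = 0.13027 s.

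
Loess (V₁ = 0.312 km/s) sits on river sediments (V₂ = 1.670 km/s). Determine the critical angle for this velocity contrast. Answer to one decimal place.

Critical incidence: sin θ_c = V₁/V₂ = 0.312/1.670 = 0.1868.
θ_c = arcsin 0.1868 = 10.77°.

10.8°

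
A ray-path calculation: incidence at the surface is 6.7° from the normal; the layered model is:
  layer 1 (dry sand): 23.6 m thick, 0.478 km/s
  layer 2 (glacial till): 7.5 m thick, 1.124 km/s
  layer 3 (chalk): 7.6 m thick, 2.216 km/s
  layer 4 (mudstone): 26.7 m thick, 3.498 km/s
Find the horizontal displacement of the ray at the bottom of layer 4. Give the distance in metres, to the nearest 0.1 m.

p = sin θ₁/V₁ = sin 6.7°/0.478 = 2.4408e-01 s/km is conserved through the stack.
Layer 1: θ = 6.70°; offset = 23.6·tan 6.70° = 2.772 m.
Layer 2: sin θ = p·1.124 = 0.2743 → θ = 15.92°; offset = 7.5·tan 15.92° = 2.140 m.
Layer 3: sin θ = p·2.216 = 0.5409 → θ = 32.74°; offset = 7.6·tan 32.74° = 4.887 m.
Layer 4: sin θ = p·3.498 = 0.8538 → θ = 58.63°; offset = 26.7·tan 58.63° = 43.788 m.
Summing the layer offsets gives 53.587 m.

53.6 m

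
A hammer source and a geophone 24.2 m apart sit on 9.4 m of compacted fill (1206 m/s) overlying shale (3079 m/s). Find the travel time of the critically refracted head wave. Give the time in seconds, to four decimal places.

t = x/V₂ + 2h·√(V₂²−V₁²)/(V₁V₂).
√(V₂²−V₁²) = √(3079²−1206²) = 2833.0 m/s; delay term = 2·9.4·2833.0/(1206·3079) = 0.01434 s.
t = 24.2/3079 + 0.01434 = 0.02220 s.

0.0222 s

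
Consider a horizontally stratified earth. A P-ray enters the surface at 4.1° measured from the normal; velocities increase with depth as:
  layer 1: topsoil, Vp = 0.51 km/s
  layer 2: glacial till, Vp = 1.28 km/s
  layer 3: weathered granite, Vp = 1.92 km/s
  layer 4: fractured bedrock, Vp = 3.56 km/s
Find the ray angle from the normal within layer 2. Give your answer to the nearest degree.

10°

Ray parameter p = sin 4.1° / 0.51 = 1.4019e-01 s/km.
sin θ_2 = p·V_2 = 1.4019e-01 × 1.28 = 0.1794.
θ_2 = arcsin 0.1794 = 10.34°.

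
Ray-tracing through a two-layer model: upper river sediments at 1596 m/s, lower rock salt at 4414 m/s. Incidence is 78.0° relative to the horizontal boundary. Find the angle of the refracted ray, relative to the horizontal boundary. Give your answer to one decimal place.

Angle from the normal: 90° − 78.0° = 12.0°.
sin θ₁/V₁ = sin θ₂/V₂ ⇒ sin θ₂ = 4414·sin 12.0°/1596 = 4414·0.2079/1596 = 0.5750.
θ₂ = sin⁻¹(0.5750) = 35.10° (from vertical).
From the interface: 90° − 35.10° = 54.90°.

54.9°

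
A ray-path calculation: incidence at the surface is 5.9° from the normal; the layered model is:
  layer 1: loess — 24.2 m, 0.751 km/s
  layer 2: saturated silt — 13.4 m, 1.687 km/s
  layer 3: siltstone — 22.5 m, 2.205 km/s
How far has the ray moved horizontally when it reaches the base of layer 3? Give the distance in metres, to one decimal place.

12.8 m

Ray parameter p = sin 5.9° / 0.751 km/s = 1.3687e-01 s/km.
Layer 1: θ = 5.90°; offset = 24.2·tan 5.90° = 2.501 m.
Layer 2: sin θ = p·1.687 = 0.2309 → θ = 13.35°; offset = 13.4·tan 13.35° = 3.180 m.
Layer 3: sin θ = p·2.205 = 0.3018 → θ = 17.57°; offset = 22.5·tan 17.57° = 7.123 m.
Summing the layer offsets gives 12.804 m.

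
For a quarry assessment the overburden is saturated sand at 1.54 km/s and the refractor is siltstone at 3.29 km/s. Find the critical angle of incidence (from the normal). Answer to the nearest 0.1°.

Critical incidence: sin θ_c = V₁/V₂ = 1.54/3.29 = 0.4681.
θ_c = arcsin 0.4681 = 27.91°.

27.9°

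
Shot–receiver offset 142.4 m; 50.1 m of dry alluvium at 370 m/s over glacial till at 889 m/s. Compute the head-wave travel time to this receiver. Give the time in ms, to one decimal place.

t = x/V₂ + 2h·√(V₂²−V₁²)/(V₁V₂).
√(V₂²−V₁²) = √(889²−370²) = 808.3 m/s; delay term = 2·50.1·808.3/(370·889) = 0.24624 s.
t = 142.4/889 + 0.24624 = 0.40642 s.

406.4 ms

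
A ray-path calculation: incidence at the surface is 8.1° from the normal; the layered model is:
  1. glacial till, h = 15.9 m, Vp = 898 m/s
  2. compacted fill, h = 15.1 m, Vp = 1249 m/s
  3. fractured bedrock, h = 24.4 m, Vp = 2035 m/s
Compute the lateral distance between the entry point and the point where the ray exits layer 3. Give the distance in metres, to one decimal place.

p = sin θ₁/V₁ = sin 8.1°/898 = 1.5691e-04 s/m is conserved through the stack.
Layer 1: θ = 8.10°; offset = 15.9·tan 8.10° = 2.263 m.
Layer 2: sin θ = p·1249 = 0.1960 → θ = 11.30°; offset = 15.1·tan 11.30° = 3.018 m.
Layer 3: sin θ = p·2035 = 0.3193 → θ = 18.62°; offset = 24.4·tan 18.62° = 8.221 m.
Summing the layer offsets gives 13.502 m.

13.5 m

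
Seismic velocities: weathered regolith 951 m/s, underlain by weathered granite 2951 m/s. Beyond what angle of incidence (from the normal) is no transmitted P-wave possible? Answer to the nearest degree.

19°

Critical incidence: sin θ_c = V₁/V₂ = 951/2951 = 0.3223.
θ_c = arcsin 0.3223 = 18.80°.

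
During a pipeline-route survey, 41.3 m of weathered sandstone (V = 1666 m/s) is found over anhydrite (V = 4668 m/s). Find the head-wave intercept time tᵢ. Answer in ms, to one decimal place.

θ_c = arcsin(V₁/V₂) = arcsin(1666/4668) = 20.91°; cos θ_c = 0.9341.
tᵢ = 2h·cos θ_c / V₁ = 2·41.3·0.9341 / 1666 = 0.04631 s.

46.3 ms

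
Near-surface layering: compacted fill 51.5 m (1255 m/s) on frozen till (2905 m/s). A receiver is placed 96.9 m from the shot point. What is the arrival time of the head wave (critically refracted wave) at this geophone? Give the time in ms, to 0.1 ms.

107.4 ms

θ_c = arcsin(V₁/V₂) = arcsin(1255/2905) = 25.60°, cos θ_c = 0.9019.
Intercept time tᵢ = 2h cos θ_c / V₁ = 2·51.5·0.9019/1255 = 0.07402 s.
t = x/V₂ + tᵢ = 96.9/2905 + 0.07402 = 0.10737 s.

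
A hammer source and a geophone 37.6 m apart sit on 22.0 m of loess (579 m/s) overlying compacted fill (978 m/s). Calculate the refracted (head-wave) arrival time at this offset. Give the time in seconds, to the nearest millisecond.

0.100 s

t = x/V₂ + 2h·√(V₂²−V₁²)/(V₁V₂).
√(V₂²−V₁²) = √(978²−579²) = 788.2 m/s; delay term = 2·22.0·788.2/(579·978) = 0.06124 s.
t = 37.6/978 + 0.06124 = 0.09969 s.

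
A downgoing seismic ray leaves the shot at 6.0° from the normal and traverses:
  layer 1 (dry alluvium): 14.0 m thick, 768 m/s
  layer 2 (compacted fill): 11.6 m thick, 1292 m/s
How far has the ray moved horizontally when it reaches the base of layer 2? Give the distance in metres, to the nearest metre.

4 m

Ray parameter p = sin 6.0° / 768 m/s = 1.3610e-04 s/m.
Layer 1: θ = 6.00°; offset = 14.0·tan 6.00° = 1.471 m.
Layer 2: sin θ = p·1292 = 0.1758 → θ = 10.13°; offset = 11.6·tan 10.13° = 2.072 m.
Total horizontal offset = 3.544 m.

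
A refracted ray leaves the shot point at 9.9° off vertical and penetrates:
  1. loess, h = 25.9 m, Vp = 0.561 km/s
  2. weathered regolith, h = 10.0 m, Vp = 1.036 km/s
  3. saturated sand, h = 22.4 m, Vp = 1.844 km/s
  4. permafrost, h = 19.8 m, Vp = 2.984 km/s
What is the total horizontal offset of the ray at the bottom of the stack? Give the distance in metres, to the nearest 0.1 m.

68.0 m

Apply Snell's law at each interface; in layer i the horizontal offset is hᵢ·tan θᵢ.
Layer 1: θ = 9.90°; offset = 25.9·tan 9.90° = 4.520 m.
Layer 2: sin θ = 1.036·sin 9.9°/0.561 = 0.3175, θ = 18.51°; offset = 10.0·tan 18.51° = 3.348 m.
Layer 3: sin θ = 1.844·sin 9.9°/0.561 = 0.5651, θ = 34.41°; offset = 22.4·tan 34.41° = 15.344 m.
Layer 4: sin θ = 2.984·sin 9.9°/0.561 = 0.9145, θ = 66.14°; offset = 19.8·tan 66.14° = 44.756 m.
Σ offsets = 67.968 m.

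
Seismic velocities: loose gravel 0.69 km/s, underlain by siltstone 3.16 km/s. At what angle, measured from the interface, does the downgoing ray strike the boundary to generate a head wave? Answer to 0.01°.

Critical incidence: sin θ_c = V₁/V₂ = 0.69/3.16 = 0.2184.
θ_c = arcsin 0.2184 = 12.61°.
Measured from the interface: 90° − 12.61° = 77.39°.

77.39°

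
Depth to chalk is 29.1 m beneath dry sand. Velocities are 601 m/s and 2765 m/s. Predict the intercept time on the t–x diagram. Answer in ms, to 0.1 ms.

tᵢ = 2h·√(V₂²−V₁²)/(V₁V₂).
√(V₂²−V₁²) = √(2765²−601²) = 2698.9 m/s.
tᵢ = 2·29.1·2698.9/(601·2765) = 0.09452 s.

94.5 ms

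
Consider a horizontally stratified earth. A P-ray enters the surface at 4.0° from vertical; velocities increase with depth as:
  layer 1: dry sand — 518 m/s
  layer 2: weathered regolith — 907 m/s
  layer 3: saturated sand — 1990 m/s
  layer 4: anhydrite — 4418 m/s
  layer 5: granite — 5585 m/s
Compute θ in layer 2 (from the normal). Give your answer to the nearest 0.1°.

Ray parameter p = sin 4.0° / 518 = 1.3467e-04 s/m.
sin θ_2 = p·V_2 = 1.3467e-04 × 907 = 0.1221.
θ_2 = 7.02° from the vertical.

7.0°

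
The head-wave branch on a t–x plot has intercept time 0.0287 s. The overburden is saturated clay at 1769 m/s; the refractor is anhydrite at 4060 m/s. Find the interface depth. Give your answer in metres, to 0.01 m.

28.20 m

θ_c = arcsin(1769/4060) = 25.83°; cos θ_c = 0.9001.
tᵢ = 2h cos θ_c/V₁ ⇒ h = tᵢ·V₁/(2 cos θ_c) = 0.0287·1769/(2·0.9001) = 28.20 m.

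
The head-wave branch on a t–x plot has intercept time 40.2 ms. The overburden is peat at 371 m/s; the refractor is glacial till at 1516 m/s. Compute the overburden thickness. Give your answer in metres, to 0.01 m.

7.69 m

θ_c = arcsin(371/1516) = 14.17°; cos θ_c = 0.9696.
tᵢ = 2h cos θ_c/V₁ ⇒ h = tᵢ·V₁/(2 cos θ_c) = 0.0402·371/(2·0.9696) = 7.69 m.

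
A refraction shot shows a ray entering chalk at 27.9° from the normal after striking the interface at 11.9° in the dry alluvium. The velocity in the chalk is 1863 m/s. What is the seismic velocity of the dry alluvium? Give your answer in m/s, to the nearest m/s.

821 m/s

Snell's law: sin 11.9°/V₁ = sin 27.9°/V₂.
V₁ = V₂·sin 11.9°/sin 27.9° = 1863 × 0.4407 = 820.97 m/s.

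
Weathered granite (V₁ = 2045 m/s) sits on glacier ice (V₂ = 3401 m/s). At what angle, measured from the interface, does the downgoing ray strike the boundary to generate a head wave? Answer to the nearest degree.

At critical incidence the refracted ray runs along the interface (θ₂ = 90°), so sin θ_c = V₁/V₂.
θ_c = arcsin(2045/3401) = arcsin 0.6013 = 36.96°.
Measured from the interface: 90° − 36.96° = 53.04°.

53°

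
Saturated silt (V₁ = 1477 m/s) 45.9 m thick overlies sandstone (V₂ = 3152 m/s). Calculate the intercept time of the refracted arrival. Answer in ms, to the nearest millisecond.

tᵢ = 2h·√(V₂²−V₁²)/(V₁V₂).
√(V₂²−V₁²) = √(3152²−1477²) = 2784.5 m/s.
tᵢ = 2·45.9·2784.5/(1477·3152) = 0.05491 s.

55 ms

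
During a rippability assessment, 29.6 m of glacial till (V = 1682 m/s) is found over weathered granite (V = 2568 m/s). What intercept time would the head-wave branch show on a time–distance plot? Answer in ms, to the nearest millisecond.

tᵢ = 2h·√(V₂²−V₁²)/(V₁V₂).
√(V₂²−V₁²) = √(2568²−1682²) = 1940.5 m/s.
tᵢ = 2·29.6·1940.5/(1682·2568) = 0.02660 s.

27 ms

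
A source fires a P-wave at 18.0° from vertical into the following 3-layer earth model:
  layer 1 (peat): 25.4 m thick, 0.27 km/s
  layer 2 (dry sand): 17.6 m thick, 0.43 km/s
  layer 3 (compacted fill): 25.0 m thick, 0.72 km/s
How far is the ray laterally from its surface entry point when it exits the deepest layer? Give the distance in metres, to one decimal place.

54.6 m

p = sin θ₁/V₁ = sin 18.0°/0.27 = 1.1445e+00 s/km is conserved through the stack.
Layer 1: θ = 18.00°; offset = 25.4·tan 18.00° = 8.253 m.
Layer 2: sin θ = p·0.43 = 0.4921 → θ = 29.48°; offset = 17.6·tan 29.48° = 9.950 m.
Layer 3: sin θ = p·0.72 = 0.8240 → θ = 55.49°; offset = 25.0·tan 55.49° = 36.364 m.
Total horizontal offset = 54.567 m.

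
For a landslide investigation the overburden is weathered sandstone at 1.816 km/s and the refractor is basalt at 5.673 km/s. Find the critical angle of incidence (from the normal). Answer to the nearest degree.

19°

At critical incidence the refracted ray runs along the interface (θ₂ = 90°), so sin θ_c = V₁/V₂.
θ_c = arcsin(1.816/5.673) = arcsin 0.3201 = 18.67°.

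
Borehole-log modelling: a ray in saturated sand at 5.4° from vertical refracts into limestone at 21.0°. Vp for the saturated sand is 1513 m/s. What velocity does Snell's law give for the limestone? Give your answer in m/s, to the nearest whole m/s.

sin 5.4° = 0.0941; sin 21.0° = 0.3584.
V₂ = V₁·(sin θ₂/sin θ₁) = 1513·(0.3584/0.0941) = 5761.56 m/s.

5762 m/s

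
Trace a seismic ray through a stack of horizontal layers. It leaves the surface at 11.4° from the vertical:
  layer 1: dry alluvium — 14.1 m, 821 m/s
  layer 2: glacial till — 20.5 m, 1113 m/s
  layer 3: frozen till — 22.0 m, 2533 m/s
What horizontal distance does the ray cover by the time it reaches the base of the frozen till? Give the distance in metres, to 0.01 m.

25.47 m

Ray parameter p = sin 11.4° / 821 m/s = 2.4075e-04 s/m.
Layer 1: θ = 11.40°; offset = 14.1·tan 11.40° = 2.8431 m.
Layer 2: sin θ = p·1113 = 0.2680 → θ = 15.54°; offset = 20.5·tan 15.54° = 5.7016 m.
Layer 3: sin θ = p·2533 = 0.6098 → θ = 37.58°; offset = 22.0·tan 37.58° = 16.9281 m.
Σ offsets = 25.4728 m.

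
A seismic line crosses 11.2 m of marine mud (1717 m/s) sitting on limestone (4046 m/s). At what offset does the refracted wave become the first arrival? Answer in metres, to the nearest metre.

θ_c = arcsin(1717/4046) = 25.11°, so cos θ_c = 0.9055 and tᵢ = 2h cos θ_c/V₁ = 0.0118 s.
At crossover x/V₁ = x/V₂ + tᵢ ⇒ x = tᵢ/(1/V₁ − 1/V₂) = 0.01181/(5.8241e-04 − 2.4716e-04) = 35.24 m.

35 m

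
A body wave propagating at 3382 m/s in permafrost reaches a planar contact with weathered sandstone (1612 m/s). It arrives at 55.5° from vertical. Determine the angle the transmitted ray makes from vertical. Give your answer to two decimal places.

23.13°

sin θ₁/V₁ = sin θ₂/V₂ ⇒ sin θ₂ = 1612·sin 55.5°/3382 = 1612·0.8241/3382 = 0.3928.
θ₂ = arcsin 0.3928 = 23.13° from the normal.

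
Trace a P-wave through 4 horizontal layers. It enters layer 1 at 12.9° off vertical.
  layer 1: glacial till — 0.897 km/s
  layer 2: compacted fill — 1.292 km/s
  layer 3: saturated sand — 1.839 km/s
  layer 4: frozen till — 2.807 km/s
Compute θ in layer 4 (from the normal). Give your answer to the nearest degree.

44°

Ray parameter p = sin 12.9° / 0.897 = 2.4889e-01 s/km.
sin θ_4 = p·V_4 = 2.4889e-01 × 2.807 = 0.6986.
θ_4 = arcsin 0.6986 = 44.32°.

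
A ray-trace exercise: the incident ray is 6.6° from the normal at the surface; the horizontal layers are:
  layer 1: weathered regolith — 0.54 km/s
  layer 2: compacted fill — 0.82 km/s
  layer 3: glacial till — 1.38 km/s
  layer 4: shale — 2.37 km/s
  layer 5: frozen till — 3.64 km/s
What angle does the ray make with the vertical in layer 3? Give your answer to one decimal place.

17.1°

Ray parameter p = sin 6.6° / 0.54 = 2.1285e-01 s/km.
sin θ_3 = p·V_3 = 2.1285e-01 × 1.38 = 0.2937.
θ_3 = arcsin 0.2937 = 17.08°.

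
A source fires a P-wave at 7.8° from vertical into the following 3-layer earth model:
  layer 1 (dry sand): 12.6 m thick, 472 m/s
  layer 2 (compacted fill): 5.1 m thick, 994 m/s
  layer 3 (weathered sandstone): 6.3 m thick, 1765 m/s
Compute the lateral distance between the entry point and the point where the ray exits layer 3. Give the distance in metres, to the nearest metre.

7 m

Apply Snell's law at each interface; in layer i the horizontal offset is hᵢ·tan θᵢ.
Layer 1: θ = 7.80°; offset = 12.6·tan 7.80° = 1.726 m.
Layer 2: sin θ = 994·sin 7.8°/472 = 0.2858, θ = 16.61°; offset = 5.1·tan 16.61° = 1.521 m.
Layer 3: sin θ = 1765·sin 7.8°/472 = 0.5075, θ = 30.50°; offset = 6.3·tan 30.50° = 3.711 m.
Σ offsets = 6.958 m.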